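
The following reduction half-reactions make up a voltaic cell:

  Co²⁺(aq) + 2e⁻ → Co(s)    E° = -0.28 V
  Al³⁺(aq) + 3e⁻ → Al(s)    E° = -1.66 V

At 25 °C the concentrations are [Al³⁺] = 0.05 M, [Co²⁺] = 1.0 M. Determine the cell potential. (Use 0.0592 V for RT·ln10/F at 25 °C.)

1.41 V

The Co²⁺/Co couple has the higher reduction potential and acts as the cathode, so E°_cell = -0.28 − (-1.66) = 1.38 V.
Balancing electrons gives n = 6; the reaction quotient is Q = [Al³⁺]^2/[Co²⁺]^3 = 0.00250.
At 25 °C, E = E° − (0.0592/n) log Q = 1.38 − (0.0592/6)(-2.602) = 1.380 + 0.026 = 1.406 V.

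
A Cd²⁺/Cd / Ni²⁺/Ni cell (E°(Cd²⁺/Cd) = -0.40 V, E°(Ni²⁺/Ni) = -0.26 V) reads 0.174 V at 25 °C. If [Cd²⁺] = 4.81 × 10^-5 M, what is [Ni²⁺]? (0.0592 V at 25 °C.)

From the Nernst equation, log Q = n(E° − E)/0.0592 = 2(0.14 − 0.174)/0.0592 = -1.149, so Q = 0.0710.
With Q = [Cd²⁺]/[Ni²⁺] and the known concentrations, [Ni²⁺] in the denominator gives [Ni²⁺] = 6.8 × 10^-4 M.

6.8 × 10^-4 M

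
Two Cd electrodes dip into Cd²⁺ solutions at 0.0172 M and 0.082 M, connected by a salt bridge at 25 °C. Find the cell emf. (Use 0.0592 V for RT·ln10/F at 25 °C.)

Both half-cells are Cd²⁺/Cd, so E°_cell = 0. The concentrated side is the cathode; the cell reaction moves Cd²⁺ from high to low concentration with n = 2.
Q = [Cd²⁺]_dilute/[Cd²⁺]_conc = 0.0172/0.082 = 0.210.
E = 0 − (0.0592/2) log Q = −(0.0592/2)(-0.678) = 0.0201 V.

0.020 V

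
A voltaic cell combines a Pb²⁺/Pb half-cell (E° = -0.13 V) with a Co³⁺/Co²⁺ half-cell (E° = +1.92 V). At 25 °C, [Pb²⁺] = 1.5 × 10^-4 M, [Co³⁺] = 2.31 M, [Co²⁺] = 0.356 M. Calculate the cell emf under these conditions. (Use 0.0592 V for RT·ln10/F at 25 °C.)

2.21 V

The Co³⁺/Co²⁺ couple has the higher reduction potential and acts as the cathode, so E°_cell = +1.92 − (-0.13) = 2.05 V.
Balancing electrons gives n = 2; the reaction quotient is Q = [Pb²⁺]·[Co²⁺]^2/[Co³⁺]^2 = 3.56 × 10^-6.
At 25 °C, E = E° − (0.0592/n) log Q = 2.05 − (0.0592/2)(-5.448) = 2.050 + 0.161 = 2.211 V.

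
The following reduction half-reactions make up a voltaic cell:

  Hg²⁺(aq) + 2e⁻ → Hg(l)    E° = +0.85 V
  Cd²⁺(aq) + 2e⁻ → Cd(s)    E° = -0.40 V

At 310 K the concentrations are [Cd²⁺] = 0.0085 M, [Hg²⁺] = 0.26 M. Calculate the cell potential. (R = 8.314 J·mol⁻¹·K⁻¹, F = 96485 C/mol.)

The Hg²⁺/Hg couple has the higher reduction potential and acts as the cathode, so E°_cell = +0.85 − (-0.40) = 1.25 V.
Balancing electrons gives n = 2; the reaction quotient is Q = [Cd²⁺]/[Hg²⁺] = 0.0327.
E = E° − (RT/nF) ln Q = 1.25 − (8.314×310)/(2×96485) × (-3.421) = 1.250 + 0.046 = 1.296 V.

1.30 V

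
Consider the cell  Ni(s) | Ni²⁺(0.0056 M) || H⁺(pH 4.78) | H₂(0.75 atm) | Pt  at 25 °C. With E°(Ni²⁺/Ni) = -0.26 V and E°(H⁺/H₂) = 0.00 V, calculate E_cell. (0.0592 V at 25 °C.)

The hydrogen couple is the cathode, so E°_cell = 0.26 V; n = 2.
[H⁺] = 10^(−4.78) = 1.7 × 10^-5 M, and Q = [Ni²⁺]·P(H₂) / [H⁺]^2 = 1.52 × 10^7.
E = E° − (0.0592/2) log Q = 0.26 − (0.0592/2)(7.183) = 0.047 V.

0.047 V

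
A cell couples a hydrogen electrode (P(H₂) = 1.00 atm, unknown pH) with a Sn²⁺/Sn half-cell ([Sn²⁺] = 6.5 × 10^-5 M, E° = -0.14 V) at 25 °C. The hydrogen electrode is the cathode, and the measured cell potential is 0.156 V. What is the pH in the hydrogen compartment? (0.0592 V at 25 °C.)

pH = 1.82

E°_cell = 0.14 V and n = 2.
log Q = n(E° − E)/0.0592 = 2×(0.14 − 0.156)/0.0592 = -0.541.
With Q = [Sn²⁺]·P(H₂) / [H⁺]^2, solving for [H⁺] gives log[H⁺] = -1.823, so pH = 1.82.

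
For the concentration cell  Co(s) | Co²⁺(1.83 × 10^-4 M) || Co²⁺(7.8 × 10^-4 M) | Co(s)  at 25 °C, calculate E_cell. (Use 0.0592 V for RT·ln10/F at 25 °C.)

Both half-cells are Co²⁺/Co, so E°_cell = 0. The concentrated side is the cathode; the cell reaction moves Co²⁺ from high to low concentration with n = 2.
Q = [Co²⁺]_dilute/[Co²⁺]_conc = 1.83 × 10^-4/7.8 × 10^-4 = 0.235.
E = 0 − (0.0592/2) log Q = −(0.0592/2)(-0.630) = 0.0186 V.

0.019 V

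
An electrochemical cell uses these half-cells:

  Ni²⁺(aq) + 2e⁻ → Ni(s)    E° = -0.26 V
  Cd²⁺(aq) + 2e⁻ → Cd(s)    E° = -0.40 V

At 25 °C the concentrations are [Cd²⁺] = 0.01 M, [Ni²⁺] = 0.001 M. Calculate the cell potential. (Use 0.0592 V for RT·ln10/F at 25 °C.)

0.110 V

The Ni²⁺/Ni couple has the higher reduction potential and acts as the cathode, so E°_cell = -0.26 − (-0.40) = 0.14 V.
Balancing electrons gives n = 2; the reaction quotient is Q = [Cd²⁺]/[Ni²⁺] = 10.0.
At 25 °C, E = E° − (0.0592/n) log Q = 0.14 − (0.0592/2)(1.000) = 0.140 − 0.030 = 0.110 V.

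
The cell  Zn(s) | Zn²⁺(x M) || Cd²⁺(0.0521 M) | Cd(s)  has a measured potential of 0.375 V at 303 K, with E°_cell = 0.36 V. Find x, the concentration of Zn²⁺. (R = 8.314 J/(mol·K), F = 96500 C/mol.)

From the Nernst equation, ln Q = nF(E° − E)/RT = 2×96500×(0.36 − 0.375)/(8.314×303) = -1.149, so Q = 0.317.
With Q = [Zn²⁺]/[Cd²⁺] and the known concentrations, [Zn²⁺] in the numerator gives [Zn²⁺] = 0.017 M.

0.017 M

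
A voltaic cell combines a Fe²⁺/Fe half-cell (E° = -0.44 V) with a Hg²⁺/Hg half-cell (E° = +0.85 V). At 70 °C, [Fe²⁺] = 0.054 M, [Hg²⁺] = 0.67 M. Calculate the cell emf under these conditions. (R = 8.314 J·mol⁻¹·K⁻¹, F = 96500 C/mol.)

1.33 V

The Hg²⁺/Hg couple has the higher reduction potential and acts as the cathode, so E°_cell = +0.85 − (-0.44) = 1.29 V.
Balancing electrons gives n = 2; the reaction quotient is Q = [Fe²⁺]/[Hg²⁺] = 0.0806.
E = E° − (RT/nF) ln Q = 1.29 − (8.314×343)/(2×96500) × (-2.518) = 1.290 + 0.037 = 1.327 V.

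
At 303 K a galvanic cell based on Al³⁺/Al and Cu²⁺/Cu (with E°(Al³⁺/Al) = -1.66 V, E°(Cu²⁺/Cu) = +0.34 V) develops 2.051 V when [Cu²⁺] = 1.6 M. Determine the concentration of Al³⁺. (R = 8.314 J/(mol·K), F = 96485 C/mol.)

From the Nernst equation, ln Q = nF(E° − E)/RT = 6×96485×(2.00 − 2.051)/(8.314×303) = -11.720, so Q = 8.13 × 10^-6.
With Q = [Al³⁺]^2/[Cu²⁺]^3 and the known concentrations, [Al³⁺]^2 in the numerator gives [Al³⁺] = 0.0058 M.

0.0058 M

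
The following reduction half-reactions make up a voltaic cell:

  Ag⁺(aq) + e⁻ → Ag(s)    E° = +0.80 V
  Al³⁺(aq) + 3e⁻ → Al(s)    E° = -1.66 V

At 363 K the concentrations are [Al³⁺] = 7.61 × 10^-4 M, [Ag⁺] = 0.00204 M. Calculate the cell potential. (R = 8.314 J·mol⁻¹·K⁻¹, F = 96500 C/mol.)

The Ag⁺/Ag couple has the higher reduction potential and acts as the cathode, so E°_cell = +0.80 − (-1.66) = 2.46 V.
Balancing electrons gives n = 3; the reaction quotient is Q = [Al³⁺]/[Ag⁺]^3 = 8.96 × 10^4.
E = E° − (RT/nF) ln Q = 2.46 − (8.314×363)/(3×96500) × (11.404) = 2.460 − 0.119 = 2.341 V.

2.34 V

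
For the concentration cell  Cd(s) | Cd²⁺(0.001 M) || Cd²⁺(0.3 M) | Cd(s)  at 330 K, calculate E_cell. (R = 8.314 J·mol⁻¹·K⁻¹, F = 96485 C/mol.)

Both half-cells are Cd²⁺/Cd, so E°_cell = 0. The concentrated side is the cathode; the cell reaction moves Cd²⁺ from high to low concentration with n = 2.
Q = [Cd²⁺]_dilute/[Cd²⁺]_conc = 0.001/0.3 = 0.00333.
E = 0 − (RT/nF) ln Q = −((8.314×330)/(2×96485))(-5.704) = 0.0811 V.

0.081 V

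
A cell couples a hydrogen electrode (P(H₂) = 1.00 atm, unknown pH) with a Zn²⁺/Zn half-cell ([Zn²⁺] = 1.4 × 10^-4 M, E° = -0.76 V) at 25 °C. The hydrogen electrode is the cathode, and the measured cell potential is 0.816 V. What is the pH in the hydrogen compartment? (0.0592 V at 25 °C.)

pH = 0.98

E°_cell = 0.76 V and n = 2.
log Q = n(E° − E)/0.0592 = 2×(0.76 − 0.816)/0.0592 = -1.892.
With Q = [Zn²⁺]·P(H₂) / [H⁺]^2, solving for [H⁺] gives log[H⁺] = -0.981, so pH = 0.98.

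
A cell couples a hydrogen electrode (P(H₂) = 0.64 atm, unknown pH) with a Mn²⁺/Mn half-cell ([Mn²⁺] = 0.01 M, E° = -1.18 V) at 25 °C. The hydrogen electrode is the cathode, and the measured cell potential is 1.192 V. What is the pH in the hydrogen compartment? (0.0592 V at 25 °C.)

E°_cell = 1.18 V and n = 2.
log Q = n(E° − E)/0.0592 = 2×(1.18 − 1.192)/0.0592 = -0.405.
With Q = [Mn²⁺]·P(H₂) / [H⁺]^2, solving for [H⁺] gives log[H⁺] = -0.894, so pH = 0.89.

pH = 0.89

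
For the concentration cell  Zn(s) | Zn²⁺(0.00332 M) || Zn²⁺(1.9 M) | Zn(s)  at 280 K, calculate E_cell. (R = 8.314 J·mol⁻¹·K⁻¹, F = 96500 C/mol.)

0.077 V

Both half-cells are Zn²⁺/Zn, so E°_cell = 0. The concentrated side is the cathode; the cell reaction moves Zn²⁺ from high to low concentration with n = 2.
Q = [Zn²⁺]_dilute/[Zn²⁺]_conc = 0.00332/1.9 = 0.00175.
E = 0 − (RT/nF) ln Q = −((8.314×280)/(2×96500))(-6.350) = 0.0766 V.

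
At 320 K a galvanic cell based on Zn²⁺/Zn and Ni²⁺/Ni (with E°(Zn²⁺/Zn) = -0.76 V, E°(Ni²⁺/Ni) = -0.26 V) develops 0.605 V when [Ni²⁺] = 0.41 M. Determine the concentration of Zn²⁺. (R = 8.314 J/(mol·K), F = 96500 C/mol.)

2 × 10^-4 M

From the Nernst equation, ln Q = nF(E° − E)/RT = 2×96500×(0.50 − 0.605)/(8.314×320) = -7.617, so Q = 4.92 × 10^-4.
With Q = [Zn²⁺]/[Ni²⁺] and the known concentrations, [Zn²⁺] in the numerator gives [Zn²⁺] = 2 × 10^-4 M.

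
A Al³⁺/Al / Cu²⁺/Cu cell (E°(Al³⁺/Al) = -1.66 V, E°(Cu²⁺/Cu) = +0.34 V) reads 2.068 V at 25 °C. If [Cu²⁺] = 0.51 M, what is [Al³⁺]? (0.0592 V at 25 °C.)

1.3 × 10^-4 M

From the Nernst equation, log Q = n(E° − E)/0.0592 = 6(2.00 − 2.068)/0.0592 = -6.892, so Q = 1.28 × 10^-7.
With Q = [Al³⁺]^2/[Cu²⁺]^3 and the known concentrations, [Al³⁺]^2 in the numerator gives [Al³⁺] = 1.3 × 10^-4 M.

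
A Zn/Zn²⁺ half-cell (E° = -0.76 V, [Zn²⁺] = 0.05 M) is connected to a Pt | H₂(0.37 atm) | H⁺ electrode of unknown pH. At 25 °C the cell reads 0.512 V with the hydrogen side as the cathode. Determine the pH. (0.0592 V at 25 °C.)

pH = 5.06

E°_cell = 0.76 V and n = 2.
log Q = n(E° − E)/0.0592 = 2×(0.76 − 0.512)/0.0592 = 8.378.
With Q = [Zn²⁺]·P(H₂) / [H⁺]^2, solving for [H⁺] gives log[H⁺] = -5.056, so pH = 5.06.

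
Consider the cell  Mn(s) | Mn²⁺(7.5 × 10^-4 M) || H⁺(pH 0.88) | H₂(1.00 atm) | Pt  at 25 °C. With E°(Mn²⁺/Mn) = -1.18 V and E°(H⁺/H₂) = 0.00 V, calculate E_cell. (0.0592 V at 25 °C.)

The hydrogen couple is the cathode, so E°_cell = 1.18 V; n = 2.
[H⁺] = 10^(−0.88) = 0.13 M, and Q = [Mn²⁺]·P(H₂) / [H⁺]^2 = 0.0432.
E = E° − (0.0592/2) log Q = 1.18 − (0.0592/2)(-1.365) = 1.220 V.

1.22 V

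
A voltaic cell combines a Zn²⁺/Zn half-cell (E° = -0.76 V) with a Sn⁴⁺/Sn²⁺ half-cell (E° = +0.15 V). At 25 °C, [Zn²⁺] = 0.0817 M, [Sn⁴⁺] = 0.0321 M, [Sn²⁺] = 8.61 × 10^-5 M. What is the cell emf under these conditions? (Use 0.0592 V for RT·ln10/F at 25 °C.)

1.02 V

The Sn⁴⁺/Sn²⁺ couple has the higher reduction potential and acts as the cathode, so E°_cell = +0.15 − (-0.76) = 0.91 V.
Balancing electrons gives n = 2; the reaction quotient is Q = [Zn²⁺]·[Sn²⁺]/[Sn⁴⁺] = 2.19 × 10^-4.
At 25 °C, E = E° − (0.0592/n) log Q = 0.91 − (0.0592/2)(-3.659) = 0.910 + 0.108 = 1.018 V.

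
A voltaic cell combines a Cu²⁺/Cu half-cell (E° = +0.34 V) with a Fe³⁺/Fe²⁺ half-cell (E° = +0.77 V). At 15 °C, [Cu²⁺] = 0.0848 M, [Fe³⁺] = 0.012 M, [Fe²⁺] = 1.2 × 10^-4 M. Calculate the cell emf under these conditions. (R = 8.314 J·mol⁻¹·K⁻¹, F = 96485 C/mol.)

0.575 V

The Fe³⁺/Fe²⁺ couple has the higher reduction potential and acts as the cathode, so E°_cell = +0.77 − (+0.34) = 0.43 V.
Balancing electrons gives n = 2; the reaction quotient is Q = [Cu²⁺]·[Fe²⁺]^2/[Fe³⁺]^2 = 8.48 × 10^-6.
E = E° − (RT/nF) ln Q = 0.43 − (8.314×288)/(2×96485) × (-11.678) = 0.430 + 0.145 = 0.575 V.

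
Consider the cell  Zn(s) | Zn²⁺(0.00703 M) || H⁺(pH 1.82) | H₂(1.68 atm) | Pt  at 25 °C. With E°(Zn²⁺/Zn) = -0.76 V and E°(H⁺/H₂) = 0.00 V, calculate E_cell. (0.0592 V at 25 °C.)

0.71 V

The hydrogen couple is the cathode, so E°_cell = 0.76 V; n = 2.
[H⁺] = 10^(−1.82) = 0.015 M, and Q = [Zn²⁺]·P(H₂) / [H⁺]^2 = 51.6.
E = E° − (0.0592/2) log Q = 0.76 − (0.0592/2)(1.712) = 0.709 V.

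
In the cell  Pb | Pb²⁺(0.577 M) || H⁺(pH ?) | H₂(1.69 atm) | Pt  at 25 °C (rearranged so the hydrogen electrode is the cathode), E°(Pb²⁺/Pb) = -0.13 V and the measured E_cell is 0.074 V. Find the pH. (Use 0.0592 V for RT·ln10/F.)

pH = 0.95

E°_cell = 0.13 V and n = 2.
log Q = n(E° − E)/0.0592 = 2×(0.13 − 0.074)/0.0592 = 1.892.
With Q = [Pb²⁺]·P(H₂) / [H⁺]^2, solving for [H⁺] gives log[H⁺] = -0.951, so pH = 0.95.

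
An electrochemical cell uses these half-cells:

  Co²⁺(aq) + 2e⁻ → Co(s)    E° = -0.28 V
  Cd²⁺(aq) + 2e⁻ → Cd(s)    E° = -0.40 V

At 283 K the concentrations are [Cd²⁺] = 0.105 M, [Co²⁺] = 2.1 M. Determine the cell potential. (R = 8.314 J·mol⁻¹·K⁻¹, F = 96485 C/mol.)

The Co²⁺/Co couple has the higher reduction potential and acts as the cathode, so E°_cell = -0.28 − (-0.40) = 0.12 V.
Balancing electrons gives n = 2; the reaction quotient is Q = [Cd²⁺]/[Co²⁺] = 0.0500.
E = E° − (RT/nF) ln Q = 0.12 − (8.314×283)/(2×96485) × (-2.996) = 0.120 + 0.037 = 0.157 V.

0.157 V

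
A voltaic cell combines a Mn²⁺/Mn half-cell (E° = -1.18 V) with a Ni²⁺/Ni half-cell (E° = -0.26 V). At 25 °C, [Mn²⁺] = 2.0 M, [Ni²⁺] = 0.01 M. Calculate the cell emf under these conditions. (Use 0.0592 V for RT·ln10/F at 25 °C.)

The Ni²⁺/Ni couple has the higher reduction potential and acts as the cathode, so E°_cell = -0.26 − (-1.18) = 0.92 V.
Balancing electrons gives n = 2; the reaction quotient is Q = [Mn²⁺]/[Ni²⁺] = 200.
At 25 °C, E = E° − (0.0592/n) log Q = 0.92 − (0.0592/2)(2.301) = 0.920 − 0.068 = 0.852 V.

0.852 V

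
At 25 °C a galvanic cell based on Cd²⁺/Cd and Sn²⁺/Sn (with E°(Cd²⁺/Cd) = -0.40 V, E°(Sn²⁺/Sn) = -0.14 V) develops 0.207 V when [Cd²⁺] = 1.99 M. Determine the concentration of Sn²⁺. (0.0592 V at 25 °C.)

0.032 M

From the Nernst equation, log Q = n(E° − E)/0.0592 = 2(0.26 − 0.207)/0.0592 = 1.791, so Q = 61.7.
With Q = [Cd²⁺]/[Sn²⁺] and the known concentrations, [Sn²⁺] in the denominator gives [Sn²⁺] = 0.032 M.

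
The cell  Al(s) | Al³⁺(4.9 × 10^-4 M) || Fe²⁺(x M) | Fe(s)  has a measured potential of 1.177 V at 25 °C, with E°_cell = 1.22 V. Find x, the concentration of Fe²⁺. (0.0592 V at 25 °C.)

From the Nernst equation, log Q = n(E° − E)/0.0592 = 6(1.22 − 1.177)/0.0592 = 4.358, so Q = 2.28 × 10^4.
With Q = [Al³⁺]^2/[Fe²⁺]^3 and the known concentrations, [Fe²⁺]^3 in the denominator gives [Fe²⁺] = 2.2 × 10^-4 M.

2.2 × 10^-4 M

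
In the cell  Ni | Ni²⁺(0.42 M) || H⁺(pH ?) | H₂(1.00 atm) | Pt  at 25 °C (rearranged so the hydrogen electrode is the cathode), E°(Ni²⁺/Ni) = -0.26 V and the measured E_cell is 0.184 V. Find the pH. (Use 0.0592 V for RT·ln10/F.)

E°_cell = 0.26 V and n = 2.
log Q = n(E° − E)/0.0592 = 2×(0.26 − 0.184)/0.0592 = 2.568.
With Q = [Ni²⁺]·P(H₂) / [H⁺]^2, solving for [H⁺] gives log[H⁺] = -1.472, so pH = 1.47.

pH = 1.47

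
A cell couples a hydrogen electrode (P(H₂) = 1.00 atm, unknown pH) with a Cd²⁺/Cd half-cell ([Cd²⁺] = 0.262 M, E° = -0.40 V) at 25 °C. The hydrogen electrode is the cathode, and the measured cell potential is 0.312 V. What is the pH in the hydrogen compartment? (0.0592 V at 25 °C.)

E°_cell = 0.40 V and n = 2.
log Q = n(E° − E)/0.0592 = 2×(0.40 − 0.312)/0.0592 = 2.973.
With Q = [Cd²⁺]·P(H₂) / [H⁺]^2, solving for [H⁺] gives log[H⁺] = -1.777, so pH = 1.78.

pH = 1.78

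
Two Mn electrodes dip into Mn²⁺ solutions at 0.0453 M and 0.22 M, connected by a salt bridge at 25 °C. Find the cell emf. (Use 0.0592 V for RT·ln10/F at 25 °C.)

Both half-cells are Mn²⁺/Mn, so E°_cell = 0. The concentrated side is the cathode; the cell reaction moves Mn²⁺ from high to low concentration with n = 2.
Q = [Mn²⁺]_dilute/[Mn²⁺]_conc = 0.0453/0.22 = 0.206.
E = 0 − (0.0592/2) log Q = −(0.0592/2)(-0.686) = 0.0203 V.

0.020 V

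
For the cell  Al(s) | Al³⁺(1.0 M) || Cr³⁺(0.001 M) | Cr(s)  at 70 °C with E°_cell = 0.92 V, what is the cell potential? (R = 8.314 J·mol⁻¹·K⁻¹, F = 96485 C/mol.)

Balancing electrons gives n = 3; the reaction quotient is Q = [Al³⁺]/[Cr³⁺] = 1000.
E = E° − (RT/nF) ln Q = 0.92 − (8.314×343)/(3×96485) × (6.908) = 0.920 − 0.068 = 0.852 V.

0.852 V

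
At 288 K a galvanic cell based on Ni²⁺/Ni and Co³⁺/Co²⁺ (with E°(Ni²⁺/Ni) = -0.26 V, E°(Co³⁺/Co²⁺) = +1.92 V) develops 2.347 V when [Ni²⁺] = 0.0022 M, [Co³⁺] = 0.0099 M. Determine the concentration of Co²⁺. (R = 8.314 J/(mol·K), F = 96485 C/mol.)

From the Nernst equation, ln Q = nF(E° − E)/RT = 2×96485×(2.18 − 2.347)/(8.314×288) = -13.459, so Q = 1.43 × 10^-6.
With Q = [Ni²⁺]·[Co²⁺]^2/[Co³⁺]^2 and the known concentrations, [Co²⁺]^2 in the numerator gives [Co²⁺] = 2.5 × 10^-4 M.

2.5 × 10^-4 M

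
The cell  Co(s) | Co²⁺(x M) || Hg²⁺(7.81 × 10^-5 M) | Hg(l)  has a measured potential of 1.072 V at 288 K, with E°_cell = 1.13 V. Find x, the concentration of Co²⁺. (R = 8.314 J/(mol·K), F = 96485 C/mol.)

From the Nernst equation, ln Q = nF(E° − E)/RT = 2×96485×(1.13 − 1.072)/(8.314×288) = 4.674, so Q = 107.
With Q = [Co²⁺]/[Hg²⁺] and the known concentrations, [Co²⁺] in the numerator gives [Co²⁺] = 0.0084 M.

0.0084 M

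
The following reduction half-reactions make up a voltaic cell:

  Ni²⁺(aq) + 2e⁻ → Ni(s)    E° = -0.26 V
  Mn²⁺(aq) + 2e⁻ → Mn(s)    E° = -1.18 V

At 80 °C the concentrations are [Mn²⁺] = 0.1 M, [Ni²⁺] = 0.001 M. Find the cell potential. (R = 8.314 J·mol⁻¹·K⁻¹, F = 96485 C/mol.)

The Ni²⁺/Ni couple has the higher reduction potential and acts as the cathode, so E°_cell = -0.26 − (-1.18) = 0.92 V.
Balancing electrons gives n = 2; the reaction quotient is Q = [Mn²⁺]/[Ni²⁺] = 100.
E = E° − (RT/nF) ln Q = 0.92 − (8.314×353)/(2×96485) × (4.605) = 0.920 − 0.070 = 0.850 V.

0.850 V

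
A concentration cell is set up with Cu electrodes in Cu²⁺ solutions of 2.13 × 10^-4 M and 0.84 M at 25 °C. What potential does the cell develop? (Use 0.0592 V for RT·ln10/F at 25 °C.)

0.11 V

Both half-cells are Cu²⁺/Cu, so E°_cell = 0. The concentrated side is the cathode; the cell reaction moves Cu²⁺ from high to low concentration with n = 2.
Q = [Cu²⁺]_dilute/[Cu²⁺]_conc = 2.13 × 10^-4/0.84 = 2.54 × 10^-4.
E = 0 − (0.0592/2) log Q = −(0.0592/2)(-3.596) = 0.1064 V.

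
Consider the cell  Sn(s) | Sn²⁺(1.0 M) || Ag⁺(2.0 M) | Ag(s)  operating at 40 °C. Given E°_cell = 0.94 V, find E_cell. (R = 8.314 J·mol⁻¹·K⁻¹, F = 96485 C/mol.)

0.959 V

Balancing electrons gives n = 2; the reaction quotient is Q = [Sn²⁺]/[Ag⁺]^2 = 0.250.
E = E° − (RT/nF) ln Q = 0.94 − (8.314×313)/(2×96485) × (-1.386) = 0.940 + 0.019 = 0.959 V.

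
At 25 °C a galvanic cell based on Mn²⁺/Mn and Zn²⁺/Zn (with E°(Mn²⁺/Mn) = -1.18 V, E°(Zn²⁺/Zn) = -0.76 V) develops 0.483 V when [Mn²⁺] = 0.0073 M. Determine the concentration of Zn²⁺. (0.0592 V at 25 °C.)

From the Nernst equation, log Q = n(E° − E)/0.0592 = 2(0.42 − 0.483)/0.0592 = -2.128, so Q = 0.00744.
With Q = [Mn²⁺]/[Zn²⁺] and the known concentrations, [Zn²⁺] in the denominator gives [Zn²⁺] = 0.98 M.

0.98 M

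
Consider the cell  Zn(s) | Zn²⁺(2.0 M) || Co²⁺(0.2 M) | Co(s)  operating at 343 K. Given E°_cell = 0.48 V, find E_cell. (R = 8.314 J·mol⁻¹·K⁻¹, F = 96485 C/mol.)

Balancing electrons gives n = 2; the reaction quotient is Q = [Zn²⁺]/[Co²⁺] = 10.0.
E = E° − (RT/nF) ln Q = 0.48 − (8.314×343)/(2×96485) × (2.303) = 0.480 − 0.034 = 0.446 V.

0.446 V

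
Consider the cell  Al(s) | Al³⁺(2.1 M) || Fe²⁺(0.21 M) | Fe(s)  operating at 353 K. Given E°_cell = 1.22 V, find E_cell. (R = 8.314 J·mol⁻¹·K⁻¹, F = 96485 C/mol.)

1.19 V

Balancing electrons gives n = 6; the reaction quotient is Q = [Al³⁺]^2/[Fe²⁺]^3 = 476.
E = E° − (RT/nF) ln Q = 1.22 − (8.314×353)/(6×96485) × (6.166) = 1.220 − 0.031 = 1.189 V.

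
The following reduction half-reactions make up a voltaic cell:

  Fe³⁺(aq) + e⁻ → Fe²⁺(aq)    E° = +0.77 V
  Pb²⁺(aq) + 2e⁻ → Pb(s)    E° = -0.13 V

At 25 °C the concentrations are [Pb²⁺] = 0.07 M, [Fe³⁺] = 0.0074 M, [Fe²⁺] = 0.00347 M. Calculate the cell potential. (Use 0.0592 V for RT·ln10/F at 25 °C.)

0.954 V

The Fe³⁺/Fe²⁺ couple has the higher reduction potential and acts as the cathode, so E°_cell = +0.77 − (-0.13) = 0.90 V.
Balancing electrons gives n = 2; the reaction quotient is Q = [Pb²⁺]·[Fe²⁺]^2/[Fe³⁺]^2 = 0.0154.
At 25 °C, E = E° − (0.0592/n) log Q = 0.90 − (0.0592/2)(-1.813) = 0.900 + 0.054 = 0.954 V.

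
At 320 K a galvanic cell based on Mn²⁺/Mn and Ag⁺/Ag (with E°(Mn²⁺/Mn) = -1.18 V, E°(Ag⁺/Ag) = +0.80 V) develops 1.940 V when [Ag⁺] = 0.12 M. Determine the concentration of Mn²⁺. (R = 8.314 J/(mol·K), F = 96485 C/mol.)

0.26 M

From the Nernst equation, ln Q = nF(E° − E)/RT = 2×96485×(1.98 − 1.940)/(8.314×320) = 2.901, so Q = 18.2.
With Q = [Mn²⁺]/[Ag⁺]^2 and the known concentrations, [Mn²⁺] in the numerator gives [Mn²⁺] = 0.26 M.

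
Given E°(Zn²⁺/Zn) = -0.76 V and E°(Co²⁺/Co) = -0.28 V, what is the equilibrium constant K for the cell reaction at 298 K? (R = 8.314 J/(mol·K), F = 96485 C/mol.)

E°_cell = -0.28 − (-0.76) = 0.48 V, with n = 2 electrons transferred.
At equilibrium E = 0, so the Nernst equation gives ln K = nFE°/RT = (2)(96485)(0.48)/((8.314)(298)) = 37.39.
K = e^37.39 = 1.7 × 10^16.

1.7 × 10^16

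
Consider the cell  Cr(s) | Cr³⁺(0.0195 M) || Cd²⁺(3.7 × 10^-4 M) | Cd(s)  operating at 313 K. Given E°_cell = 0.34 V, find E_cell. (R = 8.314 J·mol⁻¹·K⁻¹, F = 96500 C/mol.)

0.269 V

Balancing electrons gives n = 6; the reaction quotient is Q = [Cr³⁺]^2/[Cd²⁺]^3 = 7.51 × 10^6.
E = E° − (RT/nF) ln Q = 0.34 − (8.314×313)/(6×96500) × (15.831) = 0.340 − 0.071 = 0.269 V.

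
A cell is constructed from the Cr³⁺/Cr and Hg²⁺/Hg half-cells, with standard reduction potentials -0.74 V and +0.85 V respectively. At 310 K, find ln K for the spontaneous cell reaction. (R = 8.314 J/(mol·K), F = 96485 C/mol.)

E°_cell = +0.85 − (-0.74) = 1.59 V, with n = 6 electrons transferred.
At equilibrium E = 0, so the Nernst equation gives ln K = nFE°/RT = (6)(96485)(1.59)/((8.314)(310)) = 357.14.

ln K = 357.1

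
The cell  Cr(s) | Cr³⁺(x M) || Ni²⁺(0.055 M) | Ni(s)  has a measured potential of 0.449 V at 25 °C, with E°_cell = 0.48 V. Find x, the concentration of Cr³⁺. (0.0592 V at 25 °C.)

From the Nernst equation, log Q = n(E° − E)/0.0592 = 6(0.48 − 0.449)/0.0592 = 3.142, so Q = 1390.
With Q = [Cr³⁺]^2/[Ni²⁺]^3 and the known concentrations, [Cr³⁺]^2 in the numerator gives [Cr³⁺] = 0.48 M.

0.48 M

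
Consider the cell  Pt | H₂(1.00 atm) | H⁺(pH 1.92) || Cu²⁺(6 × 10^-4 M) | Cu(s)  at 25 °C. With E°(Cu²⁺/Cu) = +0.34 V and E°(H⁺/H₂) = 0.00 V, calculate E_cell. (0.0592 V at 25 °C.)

0.36 V

The Cu²⁺/Cu couple is the cathode, so E°_cell = 0.34 V; n = 2.
[H⁺] = 10^(−1.92) = 0.012 M, and Q = [H⁺]^2 / ([Cu²⁺]·P(H₂)) = 0.241.
E = E° − (0.0592/2) log Q = 0.34 − (0.0592/2)(-0.618) = 0.358 V.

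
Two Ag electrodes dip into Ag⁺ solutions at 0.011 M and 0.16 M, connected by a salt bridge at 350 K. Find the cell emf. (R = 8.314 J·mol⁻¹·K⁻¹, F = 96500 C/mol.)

Both half-cells are Ag⁺/Ag, so E°_cell = 0. The concentrated side is the cathode; the cell reaction moves Ag⁺ from high to low concentration with n = 1.
Q = [Ag⁺]_dilute/[Ag⁺]_conc = 0.011/0.16 = 0.0687.
E = 0 − (RT/nF) ln Q = −((8.314×350)/(1×96500))(-2.677) = 0.0807 V.

0.081 V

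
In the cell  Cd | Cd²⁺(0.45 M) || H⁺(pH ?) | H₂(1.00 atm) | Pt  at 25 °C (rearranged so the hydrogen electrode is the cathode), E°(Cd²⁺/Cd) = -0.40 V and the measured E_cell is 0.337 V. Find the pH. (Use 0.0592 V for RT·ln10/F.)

E°_cell = 0.40 V and n = 2.
log Q = n(E° − E)/0.0592 = 2×(0.40 − 0.337)/0.0592 = 2.128.
With Q = [Cd²⁺]·P(H₂) / [H⁺]^2, solving for [H⁺] gives log[H⁺] = -1.238, so pH = 1.24.

pH = 1.24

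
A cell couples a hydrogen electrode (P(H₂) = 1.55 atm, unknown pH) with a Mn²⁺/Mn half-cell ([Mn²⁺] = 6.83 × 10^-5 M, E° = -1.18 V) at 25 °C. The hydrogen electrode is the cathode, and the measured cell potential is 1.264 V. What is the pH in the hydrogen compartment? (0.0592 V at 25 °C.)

pH = 0.57

E°_cell = 1.18 V and n = 2.
log Q = n(E° − E)/0.0592 = 2×(1.18 − 1.264)/0.0592 = -2.838.
With Q = [Mn²⁺]·P(H₂) / [H⁺]^2, solving for [H⁺] gives log[H⁺] = -0.569, so pH = 0.57.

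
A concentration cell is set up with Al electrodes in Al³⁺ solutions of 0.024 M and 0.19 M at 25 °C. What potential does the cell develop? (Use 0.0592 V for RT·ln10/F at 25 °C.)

Both half-cells are Al³⁺/Al, so E°_cell = 0. The concentrated side is the cathode; the cell reaction moves Al³⁺ from high to low concentration with n = 3.
Q = [Al³⁺]_dilute/[Al³⁺]_conc = 0.024/0.19 = 0.126.
E = 0 − (0.0592/3) log Q = −(0.0592/3)(-0.899) = 0.0177 V.

0.018 V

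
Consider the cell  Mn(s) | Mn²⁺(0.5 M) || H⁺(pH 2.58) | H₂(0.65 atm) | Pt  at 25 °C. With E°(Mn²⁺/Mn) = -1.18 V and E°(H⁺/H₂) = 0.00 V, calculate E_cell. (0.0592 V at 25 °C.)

The hydrogen couple is the cathode, so E°_cell = 1.18 V; n = 2.
[H⁺] = 10^(−2.58) = 0.0026 M, and Q = [Mn²⁺]·P(H₂) / [H⁺]^2 = 4.7 × 10^4.
E = E° − (0.0592/2) log Q = 1.18 − (0.0592/2)(4.672) = 1.042 V.

1.04 V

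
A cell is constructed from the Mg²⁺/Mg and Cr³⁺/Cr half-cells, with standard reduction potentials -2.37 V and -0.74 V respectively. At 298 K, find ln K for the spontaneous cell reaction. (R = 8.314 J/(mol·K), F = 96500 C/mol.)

E°_cell = -0.74 − (-2.37) = 1.63 V, with n = 6 electrons transferred.
At equilibrium E = 0, so the Nernst equation gives ln K = nFE°/RT = (6)(96500)(1.63)/((8.314)(298)) = 380.93.

ln K = 380.9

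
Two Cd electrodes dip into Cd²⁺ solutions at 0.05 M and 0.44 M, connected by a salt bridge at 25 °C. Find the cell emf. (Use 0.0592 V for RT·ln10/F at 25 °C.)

Both half-cells are Cd²⁺/Cd, so E°_cell = 0. The concentrated side is the cathode; the cell reaction moves Cd²⁺ from high to low concentration with n = 2.
Q = [Cd²⁺]_dilute/[Cd²⁺]_conc = 0.05/0.44 = 0.114.
E = 0 − (0.0592/2) log Q = −(0.0592/2)(-0.944) = 0.0279 V.

0.028 V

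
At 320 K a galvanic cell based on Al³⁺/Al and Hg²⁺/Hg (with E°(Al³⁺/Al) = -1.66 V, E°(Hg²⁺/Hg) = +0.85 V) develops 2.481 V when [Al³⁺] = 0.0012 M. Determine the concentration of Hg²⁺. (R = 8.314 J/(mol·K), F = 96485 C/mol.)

From the Nernst equation, ln Q = nF(E° − E)/RT = 6×96485×(2.51 − 2.481)/(8.314×320) = 6.310, so Q = 550.
With Q = [Al³⁺]^2/[Hg²⁺]^3 and the known concentrations, [Hg²⁺]^3 in the denominator gives [Hg²⁺] = 0.0014 M.

0.0014 M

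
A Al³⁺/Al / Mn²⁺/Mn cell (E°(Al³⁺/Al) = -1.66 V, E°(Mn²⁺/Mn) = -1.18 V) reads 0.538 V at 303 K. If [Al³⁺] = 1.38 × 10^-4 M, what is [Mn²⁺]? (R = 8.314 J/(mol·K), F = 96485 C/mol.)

0.23 M

From the Nernst equation, ln Q = nF(E° − E)/RT = 6×96485×(0.48 − 0.538)/(8.314×303) = -13.329, so Q = 1.63 × 10^-6.
With Q = [Al³⁺]^2/[Mn²⁺]^3 and the known concentrations, [Mn²⁺]^3 in the denominator gives [Mn²⁺] = 0.23 M.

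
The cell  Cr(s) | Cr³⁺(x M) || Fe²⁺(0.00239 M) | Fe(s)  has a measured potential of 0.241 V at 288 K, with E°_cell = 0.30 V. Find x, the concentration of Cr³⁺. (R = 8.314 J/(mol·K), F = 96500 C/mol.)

From the Nernst equation, ln Q = nF(E° − E)/RT = 6×96500×(0.30 − 0.241)/(8.314×288) = 14.267, so Q = 1.57 × 10^6.
With Q = [Cr³⁺]^2/[Fe²⁺]^3 and the known concentrations, [Cr³⁺]^2 in the numerator gives [Cr³⁺] = 0.15 M.

0.15 M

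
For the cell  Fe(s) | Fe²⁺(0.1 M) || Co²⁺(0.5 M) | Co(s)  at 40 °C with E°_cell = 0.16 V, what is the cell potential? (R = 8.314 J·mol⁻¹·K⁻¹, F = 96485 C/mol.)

0.182 V

Balancing electrons gives n = 2; the reaction quotient is Q = [Fe²⁺]/[Co²⁺] = 0.200.
E = E° − (RT/nF) ln Q = 0.16 − (8.314×313)/(2×96485) × (-1.609) = 0.160 + 0.022 = 0.182 V.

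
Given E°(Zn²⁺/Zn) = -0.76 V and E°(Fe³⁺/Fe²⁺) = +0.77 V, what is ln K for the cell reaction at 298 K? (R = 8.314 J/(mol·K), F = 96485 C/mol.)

E°_cell = +0.77 − (-0.76) = 1.53 V, with n = 2 electrons transferred.
At equilibrium E = 0, so the Nernst equation gives ln K = nFE°/RT = (2)(96485)(1.53)/((8.314)(298)) = 119.17.

ln K = 119.2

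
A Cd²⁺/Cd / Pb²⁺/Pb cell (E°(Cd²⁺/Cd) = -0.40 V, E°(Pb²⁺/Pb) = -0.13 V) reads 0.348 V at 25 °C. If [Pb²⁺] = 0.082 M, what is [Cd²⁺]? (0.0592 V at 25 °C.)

1.9 × 10^-4 M

From the Nernst equation, log Q = n(E° − E)/0.0592 = 2(0.27 − 0.348)/0.0592 = -2.635, so Q = 0.00232.
With Q = [Cd²⁺]/[Pb²⁺] and the known concentrations, [Cd²⁺] in the numerator gives [Cd²⁺] = 1.9 × 10^-4 M.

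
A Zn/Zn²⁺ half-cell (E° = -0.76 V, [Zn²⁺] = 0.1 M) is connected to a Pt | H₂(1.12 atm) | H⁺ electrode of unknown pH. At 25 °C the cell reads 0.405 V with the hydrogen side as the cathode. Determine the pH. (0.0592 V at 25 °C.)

E°_cell = 0.76 V and n = 2.
log Q = n(E° − E)/0.0592 = 2×(0.76 − 0.405)/0.0592 = 11.993.
With Q = [Zn²⁺]·P(H₂) / [H⁺]^2, solving for [H⁺] gives log[H⁺] = -6.472, so pH = 6.47.

pH = 6.47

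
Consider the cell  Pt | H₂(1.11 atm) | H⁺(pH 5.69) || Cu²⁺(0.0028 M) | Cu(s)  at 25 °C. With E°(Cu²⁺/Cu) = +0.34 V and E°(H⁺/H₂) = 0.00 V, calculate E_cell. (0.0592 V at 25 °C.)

0.60 V

The Cu²⁺/Cu couple is the cathode, so E°_cell = 0.34 V; n = 2.
[H⁺] = 10^(−5.69) = 2 × 10^-6 M, and Q = [H⁺]^2 / ([Cu²⁺]·P(H₂)) = 1.34 × 10^-9.
E = E° − (0.0592/2) log Q = 0.34 − (0.0592/2)(-8.872) = 0.603 V.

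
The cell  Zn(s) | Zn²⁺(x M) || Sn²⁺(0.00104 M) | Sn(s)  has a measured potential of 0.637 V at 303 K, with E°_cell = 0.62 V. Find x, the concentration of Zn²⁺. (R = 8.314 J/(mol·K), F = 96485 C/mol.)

2.8 × 10^-4 M

From the Nernst equation, ln Q = nF(E° − E)/RT = 2×96485×(0.62 − 0.637)/(8.314×303) = -1.302, so Q = 0.272.
With Q = [Zn²⁺]/[Sn²⁺] and the known concentrations, [Zn²⁺] in the numerator gives [Zn²⁺] = 2.8 × 10^-4 M.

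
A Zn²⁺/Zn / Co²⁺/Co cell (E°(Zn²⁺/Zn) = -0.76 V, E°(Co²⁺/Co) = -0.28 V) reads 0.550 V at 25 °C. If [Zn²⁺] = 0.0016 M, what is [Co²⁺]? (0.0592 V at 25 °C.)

0.37 M

From the Nernst equation, log Q = n(E° − E)/0.0592 = 2(0.48 − 0.550)/0.0592 = -2.365, so Q = 0.00432.
With Q = [Zn²⁺]/[Co²⁺] and the known concentrations, [Co²⁺] in the denominator gives [Co²⁺] = 0.37 M.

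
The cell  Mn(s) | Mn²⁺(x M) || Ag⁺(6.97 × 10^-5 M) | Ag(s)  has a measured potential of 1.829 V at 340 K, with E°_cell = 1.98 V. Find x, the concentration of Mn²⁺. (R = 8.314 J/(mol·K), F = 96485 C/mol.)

From the Nernst equation, ln Q = nF(E° − E)/RT = 2×96485×(1.98 − 1.829)/(8.314×340) = 10.308, so Q = 3 × 10^4.
With Q = [Mn²⁺]/[Ag⁺]^2 and the known concentrations, [Mn²⁺] in the numerator gives [Mn²⁺] = 1.5 × 10^-4 M.

1.5 × 10^-4 M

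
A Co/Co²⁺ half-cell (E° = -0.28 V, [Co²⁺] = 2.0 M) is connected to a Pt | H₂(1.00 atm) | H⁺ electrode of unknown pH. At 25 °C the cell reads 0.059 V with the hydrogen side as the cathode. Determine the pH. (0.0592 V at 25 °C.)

pH = 3.58

E°_cell = 0.28 V and n = 2.
log Q = n(E° − E)/0.0592 = 2×(0.28 − 0.059)/0.0592 = 7.466.
With Q = [Co²⁺]·P(H₂) / [H⁺]^2, solving for [H⁺] gives log[H⁺] = -3.583, so pH = 3.58.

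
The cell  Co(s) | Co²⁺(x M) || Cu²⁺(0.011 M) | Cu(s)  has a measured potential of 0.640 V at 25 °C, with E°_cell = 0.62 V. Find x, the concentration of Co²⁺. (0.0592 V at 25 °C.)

0.0023 M

From the Nernst equation, log Q = n(E° − E)/0.0592 = 2(0.62 − 0.640)/0.0592 = -0.676, so Q = 0.211.
With Q = [Co²⁺]/[Cu²⁺] and the known concentrations, [Co²⁺] in the numerator gives [Co²⁺] = 0.0023 M.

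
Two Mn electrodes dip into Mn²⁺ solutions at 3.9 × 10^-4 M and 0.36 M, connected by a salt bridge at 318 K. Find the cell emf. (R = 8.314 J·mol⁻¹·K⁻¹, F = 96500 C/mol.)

0.094 V

Both half-cells are Mn²⁺/Mn, so E°_cell = 0. The concentrated side is the cathode; the cell reaction moves Mn²⁺ from high to low concentration with n = 2.
Q = [Mn²⁺]_dilute/[Mn²⁺]_conc = 3.9 × 10^-4/0.36 = 0.00108.
E = 0 − (RT/nF) ln Q = −((8.314×318)/(2×96500))(-6.828) = 0.0935 V.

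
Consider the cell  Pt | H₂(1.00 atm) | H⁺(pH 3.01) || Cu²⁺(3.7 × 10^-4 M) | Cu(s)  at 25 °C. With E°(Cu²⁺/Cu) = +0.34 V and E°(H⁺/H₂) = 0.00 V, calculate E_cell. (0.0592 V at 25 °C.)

The Cu²⁺/Cu couple is the cathode, so E°_cell = 0.34 V; n = 2.
[H⁺] = 10^(−3.01) = 9.8 × 10^-4 M, and Q = [H⁺]^2 / ([Cu²⁺]·P(H₂)) = 0.00258.
E = E° − (0.0592/2) log Q = 0.34 − (0.0592/2)(-2.588) = 0.417 V.

0.42 V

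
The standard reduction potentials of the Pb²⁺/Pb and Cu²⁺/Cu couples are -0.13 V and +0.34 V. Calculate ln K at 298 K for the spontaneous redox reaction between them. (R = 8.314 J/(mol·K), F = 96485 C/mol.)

E°_cell = +0.34 − (-0.13) = 0.47 V, with n = 2 electrons transferred.
At equilibrium E = 0, so the Nernst equation gives ln K = nFE°/RT = (2)(96485)(0.47)/((8.314)(298)) = 36.61.

ln K = 36.6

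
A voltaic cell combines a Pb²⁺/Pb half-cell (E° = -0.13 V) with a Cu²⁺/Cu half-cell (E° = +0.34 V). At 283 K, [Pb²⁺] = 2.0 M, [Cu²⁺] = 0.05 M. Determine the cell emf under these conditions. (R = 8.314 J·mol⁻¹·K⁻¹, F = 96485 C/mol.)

The Cu²⁺/Cu couple has the higher reduction potential and acts as the cathode, so E°_cell = +0.34 − (-0.13) = 0.47 V.
Balancing electrons gives n = 2; the reaction quotient is Q = [Pb²⁺]/[Cu²⁺] = 40.0.
E = E° − (RT/nF) ln Q = 0.47 − (8.314×283)/(2×96485) × (3.689) = 0.470 − 0.045 = 0.425 V.

0.425 V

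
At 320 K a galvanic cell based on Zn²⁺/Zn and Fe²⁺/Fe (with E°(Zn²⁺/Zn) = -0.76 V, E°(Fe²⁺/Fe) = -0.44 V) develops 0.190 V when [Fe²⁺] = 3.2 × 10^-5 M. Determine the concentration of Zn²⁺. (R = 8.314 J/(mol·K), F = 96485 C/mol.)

From the Nernst equation, ln Q = nF(E° − E)/RT = 2×96485×(0.32 − 0.190)/(8.314×320) = 9.429, so Q = 1.24 × 10^4.
With Q = [Zn²⁺]/[Fe²⁺] and the known concentrations, [Zn²⁺] in the numerator gives [Zn²⁺] = 0.4 M.

0.4 M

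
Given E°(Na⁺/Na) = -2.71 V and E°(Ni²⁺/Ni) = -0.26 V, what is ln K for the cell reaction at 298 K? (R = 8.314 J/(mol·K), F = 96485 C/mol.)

ln K = 190.8

E°_cell = -0.26 − (-2.71) = 2.45 V, with n = 2 electrons transferred.
At equilibrium E = 0, so the Nernst equation gives ln K = nFE°/RT = (2)(96485)(2.45)/((8.314)(298)) = 190.82.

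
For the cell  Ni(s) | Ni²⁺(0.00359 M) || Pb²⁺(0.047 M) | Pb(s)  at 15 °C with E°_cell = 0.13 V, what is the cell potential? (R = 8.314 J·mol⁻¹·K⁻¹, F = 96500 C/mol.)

0.162 V

Balancing electrons gives n = 2; the reaction quotient is Q = [Ni²⁺]/[Pb²⁺] = 0.0764.
E = E° − (RT/nF) ln Q = 0.13 − (8.314×288)/(2×96500) × (-2.572) = 0.130 + 0.032 = 0.162 V.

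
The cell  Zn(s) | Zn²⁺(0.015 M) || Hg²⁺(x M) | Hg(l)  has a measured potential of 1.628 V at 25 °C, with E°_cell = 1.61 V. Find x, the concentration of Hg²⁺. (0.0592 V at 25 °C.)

From the Nernst equation, log Q = n(E° − E)/0.0592 = 2(1.61 − 1.628)/0.0592 = -0.608, so Q = 0.247.
With Q = [Zn²⁺]/[Hg²⁺] and the known concentrations, [Hg²⁺] in the denominator gives [Hg²⁺] = 0.061 M.

0.061 M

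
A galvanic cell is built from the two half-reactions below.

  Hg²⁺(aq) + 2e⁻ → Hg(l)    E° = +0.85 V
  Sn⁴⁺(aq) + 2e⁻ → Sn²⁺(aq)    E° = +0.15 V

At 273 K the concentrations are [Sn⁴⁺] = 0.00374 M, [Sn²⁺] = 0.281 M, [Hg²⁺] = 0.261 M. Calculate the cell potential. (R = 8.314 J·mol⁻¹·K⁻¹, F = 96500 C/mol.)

The Hg²⁺/Hg couple has the higher reduction potential and acts as the cathode, so E°_cell = +0.85 − (+0.15) = 0.70 V.
Balancing electrons gives n = 2; the reaction quotient is Q = [Sn⁴⁺]/([Sn²⁺]·[Hg²⁺]) = 0.0510.
E = E° − (RT/nF) ln Q = 0.70 − (8.314×273)/(2×96500) × (-2.976) = 0.700 + 0.035 = 0.735 V.

0.735 V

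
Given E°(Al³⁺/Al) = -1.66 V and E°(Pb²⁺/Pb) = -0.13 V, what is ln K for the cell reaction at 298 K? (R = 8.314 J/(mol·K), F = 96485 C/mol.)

E°_cell = -0.13 − (-1.66) = 1.53 V, with n = 6 electrons transferred.
At equilibrium E = 0, so the Nernst equation gives ln K = nFE°/RT = (6)(96485)(1.53)/((8.314)(298)) = 357.50.

ln K = 357.5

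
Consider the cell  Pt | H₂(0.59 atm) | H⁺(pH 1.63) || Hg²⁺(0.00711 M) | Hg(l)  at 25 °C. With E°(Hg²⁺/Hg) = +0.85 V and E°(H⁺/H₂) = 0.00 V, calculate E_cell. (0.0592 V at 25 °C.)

0.88 V

The Hg²⁺/Hg couple is the cathode, so E°_cell = 0.85 V; n = 2.
[H⁺] = 10^(−1.63) = 0.023 M, and Q = [H⁺]^2 / ([Hg²⁺]·P(H₂)) = 0.131.
E = E° − (0.0592/2) log Q = 0.85 − (0.0592/2)(-0.883) = 0.876 V.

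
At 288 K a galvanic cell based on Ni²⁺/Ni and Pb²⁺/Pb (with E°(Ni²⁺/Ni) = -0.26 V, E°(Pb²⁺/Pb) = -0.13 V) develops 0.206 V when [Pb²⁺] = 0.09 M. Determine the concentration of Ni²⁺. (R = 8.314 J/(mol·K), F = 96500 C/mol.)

From the Nernst equation, ln Q = nF(E° − E)/RT = 2×96500×(0.13 − 0.206)/(8.314×288) = -6.126, so Q = 0.00219.
With Q = [Ni²⁺]/[Pb²⁺] and the known concentrations, [Ni²⁺] in the numerator gives [Ni²⁺] = 2 × 10^-4 M.

2 × 10^-4 M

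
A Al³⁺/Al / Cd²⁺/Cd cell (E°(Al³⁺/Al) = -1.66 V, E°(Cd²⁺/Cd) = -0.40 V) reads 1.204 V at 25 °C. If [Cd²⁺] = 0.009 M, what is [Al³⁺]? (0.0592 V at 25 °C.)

0.59 M

From the Nernst equation, log Q = n(E° − E)/0.0592 = 6(1.26 − 1.204)/0.0592 = 5.676, so Q = 4.74 × 10^5.
With Q = [Al³⁺]^2/[Cd²⁺]^3 and the known concentrations, [Al³⁺]^2 in the numerator gives [Al³⁺] = 0.59 M.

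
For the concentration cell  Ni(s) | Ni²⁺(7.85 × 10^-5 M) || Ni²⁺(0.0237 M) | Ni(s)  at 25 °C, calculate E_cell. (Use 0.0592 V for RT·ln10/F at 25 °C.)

0.073 V

Both half-cells are Ni²⁺/Ni, so E°_cell = 0. The concentrated side is the cathode; the cell reaction moves Ni²⁺ from high to low concentration with n = 2.
Q = [Ni²⁺]_dilute/[Ni²⁺]_conc = 7.85 × 10^-5/0.0237 = 0.00331.
E = 0 − (0.0592/2) log Q = −(0.0592/2)(-2.480) = 0.0734 V.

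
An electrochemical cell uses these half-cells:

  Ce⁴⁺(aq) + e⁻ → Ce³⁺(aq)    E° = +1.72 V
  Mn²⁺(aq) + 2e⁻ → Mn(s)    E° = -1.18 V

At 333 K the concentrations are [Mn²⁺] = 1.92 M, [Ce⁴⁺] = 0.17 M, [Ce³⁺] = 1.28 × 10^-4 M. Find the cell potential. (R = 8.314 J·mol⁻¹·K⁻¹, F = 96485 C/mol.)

3.10 V

The Ce⁴⁺/Ce³⁺ couple has the higher reduction potential and acts as the cathode, so E°_cell = +1.72 − (-1.18) = 2.90 V.
Balancing electrons gives n = 2; the reaction quotient is Q = [Mn²⁺]·[Ce³⁺]^2/[Ce⁴⁺]^2 = 1.09 × 10^-6.
E = E° − (RT/nF) ln Q = 2.90 − (8.314×333)/(2×96485) × (-13.731) = 2.900 + 0.197 = 3.097 V.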